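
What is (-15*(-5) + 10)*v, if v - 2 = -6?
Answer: -340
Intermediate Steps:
v = -4 (v = 2 - 6 = -4)
(-15*(-5) + 10)*v = (-15*(-5) + 10)*(-4) = (75 + 10)*(-4) = 85*(-4) = -340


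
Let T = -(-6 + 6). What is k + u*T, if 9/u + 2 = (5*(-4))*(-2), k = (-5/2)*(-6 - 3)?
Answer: 45/2 ≈ 22.500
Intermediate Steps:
k = 45/2 (k = -5*½*(-9) = -5/2*(-9) = 45/2 ≈ 22.500)
T = 0 (T = -1*0 = 0)
u = 9/38 (u = 9/(-2 + (5*(-4))*(-2)) = 9/(-2 - 20*(-2)) = 9/(-2 + 40) = 9/38 ≈ 0.23684)
k + u*T = 45/2 + (9/38)*0 = 45/2 + 0 = 45/2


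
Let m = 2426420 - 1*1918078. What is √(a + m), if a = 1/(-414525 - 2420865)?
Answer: √4086783204930582810/2835390 ≈ 712.98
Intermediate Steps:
m = 508342 (m = 2426420 - 1918078 = 508342)
a = -1/2835390 (a = 1/(-2835390) = -1/2835390 ≈ -3.5269e-7)
√(a + m) = √(-1/2835390 + 508342) = √(1441347823379/2835390) = √4086783204930582810/2835390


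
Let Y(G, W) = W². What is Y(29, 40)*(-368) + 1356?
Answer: -587444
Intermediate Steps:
Y(29, 40)*(-368) + 1356 = 40²*(-368) + 1356 = 1600*(-368) + 1356 = -588800 + 1356 = -587444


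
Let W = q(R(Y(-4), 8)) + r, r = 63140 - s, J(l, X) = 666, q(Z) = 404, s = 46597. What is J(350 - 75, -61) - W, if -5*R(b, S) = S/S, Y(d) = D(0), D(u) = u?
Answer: -16281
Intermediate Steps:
Y(d) = 0
R(b, S) = -1/5 (R(b, S) = -S/(5*S) = -1/5*1 = -1/5)
r = 16543 (r = 63140 - 1*46597 = 63140 - 46597 = 16543)
W = 16947 (W = 404 + 16543 = 16947)
J(350 - 75, -61) - W = 666 - 1*16947 = 666 - 16947 = -16281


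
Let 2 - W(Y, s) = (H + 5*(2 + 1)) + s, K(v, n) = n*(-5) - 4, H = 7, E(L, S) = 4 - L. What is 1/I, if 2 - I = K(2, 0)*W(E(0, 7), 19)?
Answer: -1/154 ≈ -0.0064935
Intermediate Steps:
K(v, n) = -4 - 5*n (K(v, n) = -5*n - 4 = -4 - 5*n)
W(Y, s) = -20 - s (W(Y, s) = 2 - ((7 + 5*(2 + 1)) + s) = 2 - ((7 + 5*3) + s) = 2 - ((7 + 15) + s) = 2 - (22 + s) = 2 + (-22 - s) = -20 - s)
I = -154 (I = 2 - (-4 - 5*0)*(-20 - 1*19) = 2 - (-4 + 0)*(-20 - 19) = 2 - (-4)*(-39) = 2 - 1*156 = 2 - 156 = -154)
1/I = 1/(-154) = -1/154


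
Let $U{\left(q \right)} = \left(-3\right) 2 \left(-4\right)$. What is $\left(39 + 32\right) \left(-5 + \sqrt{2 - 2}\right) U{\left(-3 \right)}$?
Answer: $-8520$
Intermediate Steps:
$U{\left(q \right)} = 24$ ($U{\left(q \right)} = \left(-6\right) \left(-4\right) = 24$)
$\left(39 + 32\right) \left(-5 + \sqrt{2 - 2}\right) U{\left(-3 \right)} = \left(39 + 32\right) \left(-5 + \sqrt{2 - 2}\right) 24 = 71 \left(-5 + \sqrt{0}\right) 24 = 71 \left(-5 + 0\right) 24 = 71 \left(\left(-5\right) 24\right) = 71 \left(-120\right) = -8520$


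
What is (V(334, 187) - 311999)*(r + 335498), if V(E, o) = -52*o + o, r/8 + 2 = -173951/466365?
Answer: -50306130734190592/466365 ≈ -1.0787e+11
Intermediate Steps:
r = -8853448/466365 (r = -16 + 8*(-173951/466365) = -16 - 1391608/466365 = -8853448/466365 ≈ -18.984)
V(E, o) = -51*o
(V(334, 187) - 311999)*(r + 335498) = (-51*187 - 311999)*(-8853448/466365 + 335498) = (-9537 - 311999)*(156455671322/466365) = -321536*156455671322/466365 = -50306130734190592/466365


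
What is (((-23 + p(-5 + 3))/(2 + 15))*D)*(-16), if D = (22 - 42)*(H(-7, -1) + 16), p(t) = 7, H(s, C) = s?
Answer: -46080/17 ≈ -2710.6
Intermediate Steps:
D = -180 (D = (22 - 42)*(-7 + 16) = -20*9 = -180)
(((-23 + p(-5 + 3))/(2 + 15))*D)*(-16) = (((-23 + 7)/(2 + 15))*(-180))*(-16) = (-16/17*(-180))*(-16) = (-16*1/17*(-180))*(-16) = -16/17*(-180)*(-16) = (2880/17)*(-16) = -46080/17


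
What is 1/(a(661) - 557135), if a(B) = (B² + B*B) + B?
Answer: 1/317368 ≈ 3.1509e-6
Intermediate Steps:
a(B) = B + 2*B² (a(B) = (B² + B²) + B = 2*B² + B = B + 2*B²)
1/(a(661) - 557135) = 1/(661*(1 + 2*661) - 557135) = 1/(661*(1 + 1322) - 557135) = 1/(661*1323 - 557135) = 1/(874503 - 557135) = 1/317368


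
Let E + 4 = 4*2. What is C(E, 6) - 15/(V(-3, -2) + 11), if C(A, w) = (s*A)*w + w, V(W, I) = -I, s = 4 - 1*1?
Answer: 999/13 ≈ 76.846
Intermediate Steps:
s = 3 (s = 4 - 1 = 3)
E = 4 (E = -4 + 4*2 = -4 + 8 = 4)
C(A, w) = w + 3*A*w (C(A, w) = (3*A)*w + w = 3*A*w + w = w + 3*A*w)
C(E, 6) - 15/(V(-3, -2) + 11) = 6*(1 + 3*4) - 15/(-1*(-2) + 11) = 6*(1 + 12) - 15/(2 + 11) = 6*13 - 15/13 = 78 + (1/13)*(-15) = 78 - 15/13 = 999/13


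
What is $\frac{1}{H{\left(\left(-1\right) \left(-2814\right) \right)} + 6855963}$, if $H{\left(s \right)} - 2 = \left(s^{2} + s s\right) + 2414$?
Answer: $\frac{1}{22695571} \approx 4.4061 \cdot 10^{-8}$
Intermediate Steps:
$H{\left(s \right)} = 2416 + 2 s^{2}$ ($H{\left(s \right)} = 2 + \left(\left(s^{2} + s s\right) + 2414\right) = 2 + \left(\left(s^{2} + s^{2}\right) + 2414\right) = 2 + \left(2 s^{2} + 2414\right) = 2 + \left(2414 + 2 s^{2}\right) = 2416 + 2 s^{2}$)
$\frac{1}{H{\left(\left(-1\right) \left(-2814\right) \right)} + 6855963} = \frac{1}{\left(2416 + 2 \left(\left(-1\right) \left(-2814\right)\right)^{2}\right) + 6855963} = \frac{1}{\left(2416 + 2 \cdot 2814^{2}\right) + 6855963} = \frac{1}{\left(2416 + 2 \cdot 7918596\right) + 6855963} = \frac{1}{\left(2416 + 15837192\right) + 6855963} = \frac{1}{15839608 + 6855963} = \frac{1}{22695571}$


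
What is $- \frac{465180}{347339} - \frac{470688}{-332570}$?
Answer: $\frac{4391693316}{57757265615} \approx 0.076037$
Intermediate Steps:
$- \frac{465180}{347339} - \frac{470688}{-332570} = \left(-465180\right) \frac{1}{347339} - - \frac{235344}{166285} = - \frac{465180}{347339} + \frac{235344}{166285} = \frac{4391693316}{57757265615}$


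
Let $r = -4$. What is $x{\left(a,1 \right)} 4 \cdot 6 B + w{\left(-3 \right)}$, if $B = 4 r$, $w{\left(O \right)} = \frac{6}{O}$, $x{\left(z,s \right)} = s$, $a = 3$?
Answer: $-386$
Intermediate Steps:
$B = -16$ ($B = 4 \left(-4\right) = -16$)
$x{\left(a,1 \right)} 4 \cdot 6 B + w{\left(-3 \right)} = 1 \cdot 4 \cdot 6 \left(-16\right) + \frac{6}{-3} = 4 \cdot 6 \left(-16\right) + 6 \left(- \frac{1}{3}\right) = 24 \left(-16\right) - 2 = -384 - 2 = -386$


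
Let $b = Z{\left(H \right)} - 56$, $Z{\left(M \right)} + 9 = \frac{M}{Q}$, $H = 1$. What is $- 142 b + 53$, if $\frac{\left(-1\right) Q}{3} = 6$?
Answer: $\frac{83618}{9} \approx 9290.9$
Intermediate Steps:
$Q = -18$ ($Q = \left(-3\right) 6 = -18$)
$Z{\left(M \right)} = -9 - \frac{M}{18}$ ($Z{\left(M \right)} = -9 + \frac{M}{-18} = -9 + M \left(- \frac{1}{18}\right) = -9 - \frac{M}{18}$)
$b = - \frac{1171}{18}$ ($b = \left(-9 - \frac{1}{18}\right) - 56 = - \frac{163}{18} - 56 = - \frac{1171}{18} \approx -65.056$)
$- 142 b + 53 = \left(-142\right) \left(- \frac{1171}{18}\right) + 53 = \frac{83141}{9} + 53 = \frac{83618}{9}$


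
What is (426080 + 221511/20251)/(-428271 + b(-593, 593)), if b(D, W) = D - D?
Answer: -8628767591/8672916021 ≈ -0.99491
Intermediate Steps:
b(D, W) = 0
(426080 + 221511/20251)/(-428271 + b(-593, 593)) = (426080 + 221511/20251)/(-428271 + 0) = (426080 + 221511*(1/20251))/(-428271) = (426080 + 221511/20251)*(-1/428271) = (8628767591/20251)*(-1/428271) = -8628767591/8672916021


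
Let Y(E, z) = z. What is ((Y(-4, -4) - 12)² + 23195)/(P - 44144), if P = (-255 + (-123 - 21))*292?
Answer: -23451/160652 ≈ -0.14597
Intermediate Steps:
P = -116508 (P = (-255 - 144)*292 = -399*292 = -116508)
((Y(-4, -4) - 12)² + 23195)/(P - 44144) = ((-4 - 12)² + 23195)/(-116508 - 44144) = ((-16)² + 23195)/(-160652) = (256 + 23195)*(-1/160652) = 23451*(-1/160652) = -23451/160652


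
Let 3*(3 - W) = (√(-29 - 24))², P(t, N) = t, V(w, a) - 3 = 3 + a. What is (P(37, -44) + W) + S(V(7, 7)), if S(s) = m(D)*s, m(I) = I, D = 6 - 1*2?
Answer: 329/3 ≈ 109.67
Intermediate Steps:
V(w, a) = 6 + a (V(w, a) = 3 + (3 + a) = 6 + a)
D = 4 (D = 6 - 2 = 4)
W = 62/3 (W = 3 - (√(-29 - 24))²/3 = 3 - (√(-53))²/3 = 3 - (I*√53)²/3 = 3 - ⅓*(-53) = 3 + 53/3 = 62/3 ≈ 20.667)
S(s) = 4*s
(P(37, -44) + W) + S(V(7, 7)) = (37 + 62/3) + 4*(6 + 7) = 173/3 + 4*13 = 173/3 + 52 = 329/3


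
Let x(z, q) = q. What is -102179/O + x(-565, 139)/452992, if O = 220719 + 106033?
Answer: -1445026595/4625501312 ≈ -0.31240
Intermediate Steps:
O = 326752
-102179/O + x(-565, 139)/452992 = -102179/326752 + 139/452992 = -1445026595/4625501312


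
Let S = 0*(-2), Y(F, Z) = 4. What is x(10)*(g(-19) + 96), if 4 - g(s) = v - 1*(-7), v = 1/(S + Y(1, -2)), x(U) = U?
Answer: 1855/2 ≈ 927.50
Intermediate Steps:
S = 0
v = 1/4 (v = 1/(0 + 4) = 1/4 ≈ 0.25000)
g(s) = -13/4 (g(s) = 4 - (1/4 - 1*(-7)) = 4 - (1/4 + 7) = 4 - 1*29/4 = 4 - 29/4 = -13/4)
x(10)*(g(-19) + 96) = 10*(-13/4 + 96) = 10*(371/4) = 1855/2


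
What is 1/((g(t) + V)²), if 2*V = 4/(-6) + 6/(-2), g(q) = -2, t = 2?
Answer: 36/529 ≈ 0.068053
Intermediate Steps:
V = -11/6 (V = (4/(-6) + 6/(-2))/2 = (4*(-⅙) + 6*(-½))/2 = (-⅔ - 3)/2 = (½)*(-11/3) = -11/6 ≈ -1.8333)
1/((g(t) + V)²) = 1/((-2 - 11/6)²) = 1/((-23/6)²) = 1/(529/36) = 36/529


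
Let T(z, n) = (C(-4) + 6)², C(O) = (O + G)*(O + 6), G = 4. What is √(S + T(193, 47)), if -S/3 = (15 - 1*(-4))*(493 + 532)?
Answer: I*√58389 ≈ 241.64*I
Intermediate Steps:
C(O) = (4 + O)*(6 + O) (C(O) = (O + 4)*(O + 6) = (4 + O)*(6 + O))
T(z, n) = 36 (T(z, n) = ((24 + (-4)² + 10*(-4)) + 6)² = ((24 + 16 - 40) + 6)² = (0 + 6)² = 6² = 36)
S = -58425 (S = -3*(15 - 1*(-4))*(493 + 532) = -3*(15 + 4)*1025 = -57*1025 = -3*19475 = -58425)
√(S + T(193, 47)) = √(-58425 + 36) = √(-58389) = I*√58389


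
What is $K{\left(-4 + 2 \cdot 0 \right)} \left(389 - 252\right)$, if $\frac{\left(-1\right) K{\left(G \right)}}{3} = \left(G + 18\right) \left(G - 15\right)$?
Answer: $109326$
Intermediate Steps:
$K{\left(G \right)} = - 3 \left(-15 + G\right) \left(18 + G\right)$ ($K{\left(G \right)} = - 3 \left(G + 18\right) \left(G - 15\right) = - 3 \left(18 + G\right) \left(-15 + G\right) = - 3 \left(-15 + G\right) \left(18 + G\right)$)
$K{\left(-4 + 2 \cdot 0 \right)} \left(389 - 252\right) = \left(810 - 9 \left(-4 + 2 \cdot 0\right) - 3 \left(-4 + 2 \cdot 0\right)^{2}\right) \left(389 - 252\right) = \left(810 - 9 \left(-4 + 0\right) - 3 \left(-4 + 0\right)^{2}\right) \left(389 - 252\right) = \left(810 - -36 - 3 \left(-4\right)^{2}\right) \left(389 - 252\right) = \left(810 + 36 - 48\right) 137 = 798 \cdot 137 = 109326$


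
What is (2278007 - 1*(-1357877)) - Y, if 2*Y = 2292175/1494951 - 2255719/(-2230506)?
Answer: 8082560456617972963/2222998116804 ≈ 3.6359e+6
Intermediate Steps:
Y = 2828299821773/2222998116804 (Y = (2292175/1494951 - 2255719/(-2230506))/2 = (2292175*(1/1494951) - 2255719*(-1/2230506))/2 = (2292175/1494951 + 2255719/2230506)/2 = (½)*(2828299821773/1111499058402) = 2828299821773/2222998116804 ≈ 1.2723)
(2278007 - 1*(-1357877)) - Y = (2278007 - 1*(-1357877)) - 1*2828299821773/2222998116804 = (2278007 + 1357877) - 2828299821773/2222998116804 = 3635884 - 2828299821773/2222998116804 = 8082560456617972963/2222998116804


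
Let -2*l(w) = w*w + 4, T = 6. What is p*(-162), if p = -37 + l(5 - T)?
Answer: 6399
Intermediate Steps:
l(w) = -2 - w²/2 (l(w) = -(w*w + 4)/2 = -(w² + 4)/2 = -(4 + w²)/2 = -2 - w²/2)
p = -79/2 (p = -37 + (-2 - (5 - 1*6)²/2) = -37 + (-2 - (5 - 6)²/2) = -37 + (-2 - ½*(-1)²) = -37 + (-2 - ½*1) = -37 + (-2 - ½) = -37 - 5/2 = -79/2 ≈ -39.500)
p*(-162) = -79/2*(-162) = 6399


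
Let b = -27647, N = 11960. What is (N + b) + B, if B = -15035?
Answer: -30722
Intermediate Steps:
(N + b) + B = (11960 - 27647) - 15035 = -15687 - 15035 = -30722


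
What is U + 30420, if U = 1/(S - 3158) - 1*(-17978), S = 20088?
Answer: 819378141/16930 ≈ 48398.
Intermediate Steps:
U = 304367541/16930 (U = 1/(20088 - 3158) - 1*(-17978) = 1/16930 + 17978 = 304367541/16930 ≈ 17978.)
U + 30420 = 304367541/16930 + 30420 = 819378141/16930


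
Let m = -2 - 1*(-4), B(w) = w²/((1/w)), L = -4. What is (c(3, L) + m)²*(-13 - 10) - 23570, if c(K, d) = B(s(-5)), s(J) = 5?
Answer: -394537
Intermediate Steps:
B(w) = w³ (B(w) = w²/(1/w) = w²*w = w³)
c(K, d) = 125 (c(K, d) = 5³ = 125)
m = 2 (m = -2 + 4 = 2)
(c(3, L) + m)²*(-13 - 10) - 23570 = (125 + 2)²*(-13 - 10) - 23570 = 127²*(-23) - 23570 = 16129*(-23) - 23570 = -370967 - 23570 = -394537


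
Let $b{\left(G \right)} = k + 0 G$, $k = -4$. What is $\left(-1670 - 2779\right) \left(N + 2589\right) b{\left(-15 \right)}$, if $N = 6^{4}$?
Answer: $69137460$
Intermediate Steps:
$N = 1296$
$b{\left(G \right)} = -4$ ($b{\left(G \right)} = -4 + 0 G = -4 + 0 = -4$)
$\left(-1670 - 2779\right) \left(N + 2589\right) b{\left(-15 \right)} = \left(-1670 - 2779\right) \left(1296 + 2589\right) \left(-4\right) = \left(-4449\right) 3885 \left(-4\right) = \left(-17284365\right) \left(-4\right) = 69137460$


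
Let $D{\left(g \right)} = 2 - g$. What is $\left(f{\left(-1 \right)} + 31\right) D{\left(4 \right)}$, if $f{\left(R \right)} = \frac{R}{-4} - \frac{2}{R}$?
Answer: $- \frac{133}{2} \approx -66.5$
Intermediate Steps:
$f{\left(R \right)} = - \frac{2}{R} - \frac{R}{4}$ ($f{\left(R \right)} = R \left(- \frac{1}{4}\right) - \frac{2}{R} = - \frac{R}{4} - \frac{2}{R} = - \frac{2}{R} - \frac{R}{4}$)
$\left(f{\left(-1 \right)} + 31\right) D{\left(4 \right)} = \left(\left(- \frac{2}{-1} - - \frac{1}{4}\right) + 31\right) \left(2 - 4\right) = \left(\left(\left(-2\right) \left(-1\right) + \frac{1}{4}\right) + 31\right) \left(2 - 4\right) = \left(\left(2 + \frac{1}{4}\right) + 31\right) \left(-2\right) = \left(\frac{9}{4} + 31\right) \left(-2\right) = \frac{133}{4} \left(-2\right) = - \frac{133}{2}$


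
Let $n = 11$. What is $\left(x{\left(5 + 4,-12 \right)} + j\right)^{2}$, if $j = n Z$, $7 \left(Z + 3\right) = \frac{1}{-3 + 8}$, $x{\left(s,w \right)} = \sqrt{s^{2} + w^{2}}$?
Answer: $\frac{383161}{1225} \approx 312.78$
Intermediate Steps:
$Z = - \frac{104}{35}$ ($Z = -3 + \frac{1}{7 \left(-3 + 8\right)} = -3 + \frac{1}{7 \cdot 5} = -3 + \frac{1}{7} \cdot \frac{1}{5} = -3 + \frac{1}{35} = - \frac{104}{35} \approx -2.9714$)
$j = - \frac{1144}{35}$ ($j = 11 \left(- \frac{104}{35}\right) = - \frac{1144}{35} \approx -32.686$)
$\left(x{\left(5 + 4,-12 \right)} + j\right)^{2} = \left(\sqrt{\left(5 + 4\right)^{2} + \left(-12\right)^{2}} - \frac{1144}{35}\right)^{2} = \left(\sqrt{9^{2} + 144} - \frac{1144}{35}\right)^{2} = \left(\sqrt{81 + 144} - \frac{1144}{35}\right)^{2} = \left(\sqrt{225} - \frac{1144}{35}\right)^{2} = \left(15 - \frac{1144}{35}\right)^{2} = \left(- \frac{619}{35}\right)^{2} = \frac{383161}{1225}$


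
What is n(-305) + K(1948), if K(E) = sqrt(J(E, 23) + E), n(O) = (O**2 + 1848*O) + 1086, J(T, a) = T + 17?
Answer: -469529 + sqrt(3913) ≈ -4.6947e+5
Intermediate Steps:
J(T, a) = 17 + T
n(O) = 1086 + O**2 + 1848*O
K(E) = sqrt(17 + 2*E) (K(E) = sqrt((17 + E) + E) = sqrt(17 + 2*E))
n(-305) + K(1948) = (1086 + (-305)**2 + 1848*(-305)) + sqrt(17 + 2*1948) = (1086 + 93025 - 563640) + sqrt(17 + 3896) = -469529 + sqrt(3913)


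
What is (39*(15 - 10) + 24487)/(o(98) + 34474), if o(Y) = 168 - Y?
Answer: 12341/17272 ≈ 0.71451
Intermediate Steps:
(39*(15 - 10) + 24487)/(o(98) + 34474) = (39*(15 - 10) + 24487)/((168 - 1*98) + 34474) = (39*5 + 24487)/((168 - 98) + 34474) = (195 + 24487)/(70 + 34474) = 24682/34544 = 24682*(1/34544) = 12341/17272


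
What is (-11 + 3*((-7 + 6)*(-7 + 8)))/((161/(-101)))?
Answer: 202/23 ≈ 8.7826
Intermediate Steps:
(-11 + 3*((-7 + 6)*(-7 + 8)))/((161/(-101))) = (-11 + 3*(-1*1))/((161*(-1/101))) = (-11 + 3*(-1))/(-161/101) = (-11 - 3)*(-101/161) = -14*(-101/161) = 202/23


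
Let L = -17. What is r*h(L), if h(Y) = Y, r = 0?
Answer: 0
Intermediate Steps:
r*h(L) = 0*(-17) = 0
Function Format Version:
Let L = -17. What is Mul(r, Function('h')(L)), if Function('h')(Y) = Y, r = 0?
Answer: 0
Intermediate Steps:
Mul(r, Function('h')(L)) = Mul(0, -17) = 0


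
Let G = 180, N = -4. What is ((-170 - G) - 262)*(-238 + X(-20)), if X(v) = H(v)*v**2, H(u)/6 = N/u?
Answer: -148104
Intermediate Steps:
H(u) = -24/u (H(u) = 6*(-4/u) = -24/u)
X(v) = -24*v (X(v) = (-24/v)*v**2 = -24*v)
((-170 - G) - 262)*(-238 + X(-20)) = ((-170 - 1*180) - 262)*(-238 - 24*(-20)) = ((-170 - 180) - 262)*(-238 + 480) = (-350 - 262)*242 = -612*242 = -148104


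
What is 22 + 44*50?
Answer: 2222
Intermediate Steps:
22 + 44*50 = 22 + 2200 = 2222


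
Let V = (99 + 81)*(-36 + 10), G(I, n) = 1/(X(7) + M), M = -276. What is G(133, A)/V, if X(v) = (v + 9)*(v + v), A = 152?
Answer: 1/243360 ≈ 4.1091e-6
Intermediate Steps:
X(v) = 2*v*(9 + v) (X(v) = (9 + v)*(2*v) = 2*v*(9 + v))
G(I, n) = -1/52 (G(I, n) = 1/(2*7*(9 + 7) - 276) = 1/(2*7*16 - 276) = 1/(224 - 276) = 1/(-52) = -1/52)
V = -4680 (V = 180*(-26) = -4680)
G(133, A)/V = -1/52/(-4680) = -1/52*(-1/4680) = 1/243360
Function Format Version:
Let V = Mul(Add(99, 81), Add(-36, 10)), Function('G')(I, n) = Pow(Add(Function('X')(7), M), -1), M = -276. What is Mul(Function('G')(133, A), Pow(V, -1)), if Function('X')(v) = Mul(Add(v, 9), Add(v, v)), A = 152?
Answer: Rational(1, 243360) ≈ 4.1091e-6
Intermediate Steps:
Function('X')(v) = Mul(2, v, Add(9, v)) (Function('X')(v) = Mul(Add(9, v), Mul(2, v)) = Mul(2, v, Add(9, v)))
Function('G')(I, n) = Rational(-1, 52) (Function('G')(I, n) = Pow(Add(Mul(2, 7, Add(9, 7)), -276), -1) = Pow(Add(Mul(2, 7, 16), -276), -1) = Pow(Add(224, -276), -1) = Pow(-52, -1) = Rational(-1, 52))
V = -4680 (V = Mul(180, -26) = -4680)
Mul(Function('G')(133, A), Pow(V, -1)) = Mul(Rational(-1, 52), Pow(-4680, -1)) = Mul(Rational(-1, 52), Rational(-1, 4680)) = Rational(1, 243360)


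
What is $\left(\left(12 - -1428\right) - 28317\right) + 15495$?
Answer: $-11382$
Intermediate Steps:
$\left(\left(12 - -1428\right) - 28317\right) + 15495 = \left(\left(12 + 1428\right) - 28317\right) + 15495 = \left(1440 - 28317\right) + 15495 = -26877 + 15495 = -11382$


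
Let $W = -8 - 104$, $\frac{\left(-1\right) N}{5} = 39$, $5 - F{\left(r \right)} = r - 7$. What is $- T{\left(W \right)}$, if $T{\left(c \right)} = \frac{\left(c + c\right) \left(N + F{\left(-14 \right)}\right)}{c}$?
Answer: $338$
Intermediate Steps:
$F{\left(r \right)} = 12 - r$ ($F{\left(r \right)} = 5 - \left(r - 7\right) = 5 - \left(-7 + r\right) = 12 - r$)
$N = -195$ ($N = \left(-5\right) 39 = -195$)
$W = -112$ ($W = -8 - 104 = -112$)
$T{\left(c \right)} = -338$ ($T{\left(c \right)} = \frac{\left(c + c\right) \left(-195 + \left(12 - -14\right)\right)}{c} = \frac{2 c \left(-195 + \left(12 + 14\right)\right)}{c} = \frac{2 c \left(-195 + 26\right)}{c} = \frac{2 c \left(-169\right)}{c} = \frac{\left(-338\right) c}{c} = -338$)
$- T{\left(W \right)} = \left(-1\right) \left(-338\right) = 338$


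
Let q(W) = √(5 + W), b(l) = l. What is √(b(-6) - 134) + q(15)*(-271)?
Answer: -542*√5 + 2*I*√35 ≈ -1211.9 + 11.832*I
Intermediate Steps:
√(b(-6) - 134) + q(15)*(-271) = √(-6 - 134) + √(5 + 15)*(-271) = √(-140) + √20*(-271) = 2*I*√35 + (2*√5)*(-271) = 2*I*√35 - 542*√5 = -542*√5 + 2*I*√35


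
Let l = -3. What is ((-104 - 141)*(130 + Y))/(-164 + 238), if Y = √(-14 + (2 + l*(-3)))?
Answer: -15925/37 - 245*I*√3/74 ≈ -430.41 - 5.7345*I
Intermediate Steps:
Y = I*√3 (Y = √(-14 + (2 - 3*(-3))) = √(-14 + (2 + 9)) = √(-14 + 11) = √(-3) = I*√3 ≈ 1.732*I)
((-104 - 141)*(130 + Y))/(-164 + 238) = ((-104 - 141)*(130 + I*√3))/(-164 + 238) = (-245*(130 + I*√3))/74 = (-31850 - 245*I*√3)/74 = -15925/37 - 245*I*√3/74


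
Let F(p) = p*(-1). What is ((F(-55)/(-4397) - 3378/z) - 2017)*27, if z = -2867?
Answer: -686124216054/12606199 ≈ -54428.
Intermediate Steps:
F(p) = -p
((F(-55)/(-4397) - 3378/z) - 2017)*27 = ((-1*(-55)/(-4397) - 3378/(-2867)) - 2017)*27 = ((55*(-1/4397) - 3378*(-1/2867)) - 2017)*27 = ((-55/4397 + 3378/2867) - 2017)*27 = (14695381/12606199 - 2017)*27 = -25412008002/12606199*27 = -686124216054/12606199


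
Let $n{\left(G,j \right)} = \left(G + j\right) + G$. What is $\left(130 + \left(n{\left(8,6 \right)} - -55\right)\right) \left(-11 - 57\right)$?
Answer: $-14076$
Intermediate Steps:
$n{\left(G,j \right)} = j + 2 G$
$\left(130 + \left(n{\left(8,6 \right)} - -55\right)\right) \left(-11 - 57\right) = \left(130 + \left(\left(6 + 2 \cdot 8\right) - -55\right)\right) \left(-11 - 57\right) = \left(130 + \left(\left(6 + 16\right) + 55\right)\right) \left(-68\right) = \left(130 + \left(22 + 55\right)\right) \left(-68\right) = \left(130 + 77\right) \left(-68\right) = 207 \left(-68\right) = -14076$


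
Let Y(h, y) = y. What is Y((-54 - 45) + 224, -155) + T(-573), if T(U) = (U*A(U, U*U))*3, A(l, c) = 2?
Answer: -3593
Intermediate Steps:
T(U) = 6*U (T(U) = (U*2)*3 = (2*U)*3 = 6*U)
Y((-54 - 45) + 224, -155) + T(-573) = -155 + 6*(-573) = -155 - 3438 = -3593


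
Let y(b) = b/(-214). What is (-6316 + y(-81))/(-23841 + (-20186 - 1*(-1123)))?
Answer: 1351543/9181456 ≈ 0.14720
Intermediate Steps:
y(b) = -b/214 (y(b) = b*(-1/214) = -b/214)
(-6316 + y(-81))/(-23841 + (-20186 - 1*(-1123))) = (-6316 - 1/214*(-81))/(-23841 + (-20186 - 1*(-1123))) = (-6316 + 81/214)/(-23841 + (-20186 + 1123)) = -1351543/(214*(-23841 - 19063)) = -1351543/214/(-42904) = -1351543/214*(-1/42904) = 1351543/9181456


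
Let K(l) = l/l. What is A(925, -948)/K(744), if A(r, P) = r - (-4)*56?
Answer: 1149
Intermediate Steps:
A(r, P) = 224 + r (A(r, P) = r - 1*(-224) = r + 224 = 224 + r)
K(l) = 1
A(925, -948)/K(744) = (224 + 925)/1 = 1149*1 = 1149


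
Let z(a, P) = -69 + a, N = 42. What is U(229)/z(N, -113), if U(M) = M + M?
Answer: -458/27 ≈ -16.963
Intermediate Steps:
U(M) = 2*M
U(229)/z(N, -113) = (2*229)/(-69 + 42) = 458/(-27) = 458*(-1/27) = -458/27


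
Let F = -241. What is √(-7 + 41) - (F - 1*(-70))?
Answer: 171 + √34 ≈ 176.83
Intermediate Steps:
√(-7 + 41) - (F - 1*(-70)) = √(-7 + 41) - (-241 - 1*(-70)) = √34 - (-241 + 70) = √34 - 1*(-171) = √34 + 171 = 171 + √34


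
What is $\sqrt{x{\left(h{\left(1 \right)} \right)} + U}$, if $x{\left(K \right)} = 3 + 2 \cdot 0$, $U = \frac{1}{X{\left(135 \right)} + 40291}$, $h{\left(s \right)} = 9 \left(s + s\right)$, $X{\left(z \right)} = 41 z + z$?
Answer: $\frac{2 \sqrt{1584321631}}{45961} \approx 1.7321$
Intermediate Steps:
$X{\left(z \right)} = 42 z$
$h{\left(s \right)} = 18 s$ ($h{\left(s \right)} = 9 \cdot 2 s = 18 s$)
$U = \frac{1}{45961}$ ($U = \frac{1}{42 \cdot 135 + 40291} = \frac{1}{5670 + 40291} = \frac{1}{45961} \approx 2.1758 \cdot 10^{-5}$)
$x{\left(K \right)} = 3$ ($x{\left(K \right)} = 3 + 0 = 3$)
$\sqrt{x{\left(h{\left(1 \right)} \right)} + U} = \sqrt{3 + \frac{1}{45961}} = \sqrt{\frac{137884}{45961}} = \frac{2 \sqrt{1584321631}}{45961}$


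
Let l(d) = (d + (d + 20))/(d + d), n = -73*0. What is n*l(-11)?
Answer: 0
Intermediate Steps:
n = 0
l(d) = (20 + 2*d)/(2*d) (l(d) = (d + (20 + d))/((2*d)) = (20 + 2*d)*(1/(2*d)) = (20 + 2*d)/(2*d))
n*l(-11) = 0*((10 - 11)/(-11)) = 0*(-1/11*(-1)) = 0*(1/11) = 0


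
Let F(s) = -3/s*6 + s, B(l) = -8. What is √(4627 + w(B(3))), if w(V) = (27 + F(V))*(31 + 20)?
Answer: √22843/2 ≈ 75.569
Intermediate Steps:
F(s) = s - 18/s (F(s) = -18/s + s = s - 18/s)
w(V) = 1377 - 918/V + 51*V (w(V) = (27 + (V - 18/V))*(31 + 20) = (27 + V - 18/V)*51 = 1377 - 918/V + 51*V)
√(4627 + w(B(3))) = √(4627 + (1377 - 918/(-8) + 51*(-8))) = √(4627 + (1377 - 918*(-⅛) - 408)) = √(4627 + (1377 + 459/4 - 408)) = √(4627 + 4335/4) = √(22843/4) = √22843/2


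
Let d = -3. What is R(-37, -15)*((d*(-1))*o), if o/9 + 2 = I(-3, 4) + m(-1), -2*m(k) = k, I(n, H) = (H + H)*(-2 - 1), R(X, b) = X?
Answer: 50949/2 ≈ 25475.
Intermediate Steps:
I(n, H) = -6*H (I(n, H) = (2*H)*(-3) = -6*H)
m(k) = -k/2
o = -459/2 (o = -18 + 9*(-6*4 - ½*(-1)) = -18 + 9*(-24 + ½) = -18 + 9*(-47/2) = -18 - 423/2 = -459/2 ≈ -229.50)
R(-37, -15)*((d*(-1))*o) = -37*(-3*(-1))*(-459)/2 = -111*(-459)/2 = -37*(-1377/2) = 50949/2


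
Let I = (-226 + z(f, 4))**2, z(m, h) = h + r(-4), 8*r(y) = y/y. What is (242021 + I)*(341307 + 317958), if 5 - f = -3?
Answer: 12288679162785/64 ≈ 1.9201e+11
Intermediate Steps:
f = 8 (f = 5 - 1*(-3) = 5 + 3 = 8)
r(y) = 1/8 (r(y) = (y/y)/8 = (1/8)*1 = 1/8)
z(m, h) = 1/8 + h (z(m, h) = h + 1/8 = 1/8 + h)
I = 3150625/64 (I = (-226 + (1/8 + 4))**2 = (-226 + 33/8)**2 = (-1775/8)**2 = 3150625/64 ≈ 49229.)
(242021 + I)*(341307 + 317958) = (242021 + 3150625/64)*(341307 + 317958) = (18639969/64)*659265 = 12288679162785/64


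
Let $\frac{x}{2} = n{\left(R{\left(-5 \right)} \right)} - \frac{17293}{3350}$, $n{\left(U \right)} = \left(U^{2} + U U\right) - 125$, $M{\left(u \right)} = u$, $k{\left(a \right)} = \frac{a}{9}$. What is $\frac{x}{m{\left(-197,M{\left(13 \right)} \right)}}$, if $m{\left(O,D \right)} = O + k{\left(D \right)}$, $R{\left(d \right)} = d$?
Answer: $\frac{219717}{268000} \approx 0.81984$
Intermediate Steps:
$k{\left(a \right)} = \frac{a}{9}$ ($k{\left(a \right)} = a \frac{1}{9} = \frac{a}{9}$)
$m{\left(O,D \right)} = O + \frac{D}{9}$
$n{\left(U \right)} = -125 + 2 U^{2}$ ($n{\left(U \right)} = \left(U^{2} + U^{2}\right) - 125 = 2 U^{2} - 125 = -125 + 2 U^{2}$)
$x = - \frac{268543}{1675}$ ($x = 2 \left(\left(-125 + 2 \left(-5\right)^{2}\right) - \frac{17293}{3350}\right) = 2 \left(\left(-125 + 2 \cdot 25\right) - \frac{17293}{3350}\right) = 2 \left(\left(-125 + 50\right) - \frac{17293}{3350}\right) = 2 \left(-75 - \frac{17293}{3350}\right) = 2 \left(- \frac{268543}{3350}\right) = - \frac{268543}{1675} \approx -160.32$)
$\frac{x}{m{\left(-197,M{\left(13 \right)} \right)}} = - \frac{268543}{1675 \left(-197 + \frac{1}{9} \cdot 13\right)} = - \frac{268543}{1675 \left(-197 + \frac{13}{9}\right)} = - \frac{268543}{1675 \left(- \frac{1760}{9}\right)} = \left(- \frac{268543}{1675}\right) \left(- \frac{9}{1760}\right) = \frac{219717}{268000}$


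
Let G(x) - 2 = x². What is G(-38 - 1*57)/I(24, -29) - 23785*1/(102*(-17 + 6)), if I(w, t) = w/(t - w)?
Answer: -89371457/4488 ≈ -19913.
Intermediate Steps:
G(x) = 2 + x²
G(-38 - 1*57)/I(24, -29) - 23785*1/(102*(-17 + 6)) = (2 + (-38 - 1*57)²)/((24/(-29 - 1*24))) - 23785*1/(102*(-17 + 6)) = (2 + (-38 - 57)²)/((24/(-29 - 24))) - 23785/((-11*102)) = (2 + (-95)²)/((24/(-53))) - 23785/(-1122) = (2 + 9025)/((24*(-1/53))) - 23785*(-1/1122) = 9027/(-24/53) + 23785/1122 = 9027*(-53/24) + 23785/1122 = -159477/8 + 23785/1122 = -89371457/4488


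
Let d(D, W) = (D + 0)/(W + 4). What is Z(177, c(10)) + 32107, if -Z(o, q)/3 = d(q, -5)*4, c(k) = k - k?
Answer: 32107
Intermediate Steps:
d(D, W) = D/(4 + W)
c(k) = 0
Z(o, q) = 12*q (Z(o, q) = -3*q/(4 - 5)*4 = -3*q/(-1)*4 = -3*q*(-1)*4 = -3*(-q)*4 = -(-12)*q = 12*q)
Z(177, c(10)) + 32107 = 12*0 + 32107 = 0 + 32107 = 32107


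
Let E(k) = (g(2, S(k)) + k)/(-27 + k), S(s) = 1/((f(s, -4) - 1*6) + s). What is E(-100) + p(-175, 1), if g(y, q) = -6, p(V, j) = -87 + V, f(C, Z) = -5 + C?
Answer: -33168/127 ≈ -261.17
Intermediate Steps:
S(s) = 1/(-11 + 2*s) (S(s) = 1/(((-5 + s) - 1*6) + s) = 1/(((-5 + s) - 6) + s) = 1/((-11 + s) + s) = 1/(-11 + 2*s))
E(k) = (-6 + k)/(-27 + k)
E(-100) + p(-175, 1) = (-6 - 100)/(-27 - 100) + (-87 - 175) = -106/(-127) - 262 = -1/127*(-106) - 262 = 106/127 - 262 = -33168/127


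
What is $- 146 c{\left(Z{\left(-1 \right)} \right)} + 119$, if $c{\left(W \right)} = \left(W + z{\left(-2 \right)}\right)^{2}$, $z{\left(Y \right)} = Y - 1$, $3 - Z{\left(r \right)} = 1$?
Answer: $-27$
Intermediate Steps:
$Z{\left(r \right)} = 2$ ($Z{\left(r \right)} = 3 - 1 = 2$)
$z{\left(Y \right)} = -1 + Y$
$c{\left(W \right)} = \left(-3 + W\right)^{2}$ ($c{\left(W \right)} = \left(W - 3\right)^{2} = \left(-3 + W\right)^{2}$)
$- 146 c{\left(Z{\left(-1 \right)} \right)} + 119 = - 146 \left(-3 + 2\right)^{2} + 119 = - 146 \left(-1\right)^{2} + 119 = \left(-146\right) 1 + 119 = -146 + 119 = -27$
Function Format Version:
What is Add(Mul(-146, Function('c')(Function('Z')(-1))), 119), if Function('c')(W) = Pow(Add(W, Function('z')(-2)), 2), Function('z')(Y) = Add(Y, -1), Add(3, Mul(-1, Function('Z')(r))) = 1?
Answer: -27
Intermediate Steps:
Function('Z')(r) = 2 (Function('Z')(r) = Add(3, Mul(-1, 1)) = Add(3, -1) = 2)
Function('z')(Y) = Add(-1, Y)
Function('c')(W) = Pow(Add(-3, W), 2) (Function('c')(W) = Pow(Add(W, Add(-1, -2)), 2) = Pow(Add(W, -3), 2) = Pow(Add(-3, W), 2))
Add(Mul(-146, Function('c')(Function('Z')(-1))), 119) = Add(Mul(-146, Pow(Add(-3, 2), 2)), 119) = Add(Mul(-146, Pow(-1, 2)), 119) = Add(Mul(-146, 1), 119) = Add(-146, 119) = -27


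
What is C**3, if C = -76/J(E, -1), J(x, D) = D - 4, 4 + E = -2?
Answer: 438976/125 ≈ 3511.8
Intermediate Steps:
E = -6 (E = -4 - 2 = -6)
J(x, D) = -4 + D
C = 76/5 (C = -76/(-4 - 1) = -76/(-5) = -76*(-1/5) = 76/5 ≈ 15.200)
C**3 = (76/5)**3 = 438976/125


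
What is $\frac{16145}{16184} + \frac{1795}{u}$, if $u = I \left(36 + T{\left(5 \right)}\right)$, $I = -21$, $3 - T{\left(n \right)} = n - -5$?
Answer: $- \frac{2745425}{1408008} \approx -1.9499$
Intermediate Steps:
$T{\left(n \right)} = -2 - n$ ($T{\left(n \right)} = 3 - \left(n - -5\right) = 3 - \left(n + 5\right) = 3 - \left(5 + n\right) = -2 - n$)
$u = -609$ ($u = - 21 \left(36 - 7\right) = \left(-21\right) 29 = -609$)
$\frac{16145}{16184} + \frac{1795}{u} = \frac{16145}{16184} + \frac{1795}{-609} = 16145 \cdot \frac{1}{16184} + 1795 \left(- \frac{1}{609}\right) = \frac{16145}{16184} - \frac{1795}{609} = - \frac{2745425}{1408008}$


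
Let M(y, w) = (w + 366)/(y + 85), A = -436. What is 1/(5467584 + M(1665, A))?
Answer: 25/136689599 ≈ 1.8290e-7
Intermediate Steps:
M(y, w) = (366 + w)/(85 + y)
1/(5467584 + M(1665, A)) = 1/(5467584 + (366 - 436)/(85 + 1665)) = 1/(5467584 - 70/1750) = 1/(5467584 + (1/1750)*(-70)) = 1/(5467584 - 1/25) = 1/(136689599/25) = 25/136689599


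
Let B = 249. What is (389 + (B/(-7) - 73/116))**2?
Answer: 82066779729/659344 ≈ 1.2447e+5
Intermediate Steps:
(389 + (B/(-7) - 73/116))**2 = (389 + (249/(-7) - 73/116))**2 = (389 + (249*(-1/7) - 73*1/116))**2 = (389 + (-249/7 - 73/116))**2 = (389 - 29395/812)**2 = (286473/812)**2 = 82066779729/659344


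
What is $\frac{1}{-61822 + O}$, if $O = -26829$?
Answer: $- \frac{1}{88651} \approx -1.128 \cdot 10^{-5}$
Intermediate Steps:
$\frac{1}{-61822 + O} = \frac{1}{-61822 - 26829} = \frac{1}{-88651} = - \frac{1}{88651}$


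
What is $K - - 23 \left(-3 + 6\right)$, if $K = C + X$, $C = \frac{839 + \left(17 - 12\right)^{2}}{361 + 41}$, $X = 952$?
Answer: $\frac{68551}{67} \approx 1023.1$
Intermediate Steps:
$C = \frac{144}{67}$ ($C = \frac{839 + 5^{2}}{402} = \left(839 + 25\right) \frac{1}{402} = 864 \cdot \frac{1}{402} = \frac{144}{67} \approx 2.1493$)
$K = \frac{63928}{67}$ ($K = \frac{144}{67} + 952 = \frac{63928}{67} \approx 954.15$)
$K - - 23 \left(-3 + 6\right) = \frac{63928}{67} - - 23 \left(-3 + 6\right) = \frac{63928}{67} - \left(-23\right) 3 = \frac{63928}{67} - -69 = \frac{63928}{67} + 69 = \frac{68551}{67}$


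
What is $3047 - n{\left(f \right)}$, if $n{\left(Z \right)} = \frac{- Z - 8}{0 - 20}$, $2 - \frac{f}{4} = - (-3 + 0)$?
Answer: $\frac{15234}{5} \approx 3046.8$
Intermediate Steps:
$f = -4$ ($f = 8 - 4 \left(- (-3 + 0)\right) = 8 - 4 \left(\left(-1\right) \left(-3\right)\right) = 8 - 12 = -4$)
$n{\left(Z \right)} = \frac{2}{5} + \frac{Z}{20}$ ($n{\left(Z \right)} = \frac{-8 - Z}{-20} = \left(-8 - Z\right) \left(- \frac{1}{20}\right) = \frac{2}{5} + \frac{Z}{20}$)
$3047 - n{\left(f \right)} = 3047 - \left(\frac{2}{5} + \frac{1}{20} \left(-4\right)\right) = 3047 - \left(\frac{2}{5} - \frac{1}{5}\right) = 3047 - \frac{1}{5} = \frac{15234}{5}$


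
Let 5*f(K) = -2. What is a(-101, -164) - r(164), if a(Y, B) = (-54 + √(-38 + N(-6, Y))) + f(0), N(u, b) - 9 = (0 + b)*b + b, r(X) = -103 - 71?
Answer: 598/5 + 3*√1119 ≈ 219.95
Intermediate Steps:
r(X) = -174
N(u, b) = 9 + b + b² (N(u, b) = 9 + ((0 + b)*b + b) = 9 + (b*b + b) = 9 + (b² + b) = 9 + (b + b²) = 9 + b + b²)
f(K) = -⅖ (f(K) = (⅕)*(-2) = -⅖)
a(Y, B) = -272/5 + √(-29 + Y + Y²) (a(Y, B) = (-54 + √(-38 + (9 + Y + Y²))) - ⅖ = (-54 + √(-29 + Y + Y²)) - ⅖ = -272/5 + √(-29 + Y + Y²))
a(-101, -164) - r(164) = (-272/5 + √(-29 - 101 + (-101)²)) - 1*(-174) = (-272/5 + √(-29 - 101 + 10201)) + 174 = (-272/5 + √10071) + 174 = (-272/5 + 3*√1119) + 174 = 598/5 + 3*√1119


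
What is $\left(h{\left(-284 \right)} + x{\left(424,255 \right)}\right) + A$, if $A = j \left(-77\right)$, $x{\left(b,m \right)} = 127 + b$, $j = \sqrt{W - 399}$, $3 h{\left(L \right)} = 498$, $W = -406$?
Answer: $717 - 77 i \sqrt{805} \approx 717.0 - 2184.7 i$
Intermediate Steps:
$h{\left(L \right)} = 166$ ($h{\left(L \right)} = \frac{1}{3} \cdot 498 = 166$)
$j = i \sqrt{805}$ ($j = \sqrt{-406 - 399} = \sqrt{-805} = i \sqrt{805} \approx 28.373 i$)
$A = - 77 i \sqrt{805}$ ($A = i \sqrt{805} \left(-77\right) = - 77 i \sqrt{805} \approx - 2184.7 i$)
$\left(h{\left(-284 \right)} + x{\left(424,255 \right)}\right) + A = \left(166 + \left(127 + 424\right)\right) - 77 i \sqrt{805} = \left(166 + 551\right) - 77 i \sqrt{805} = 717 - 77 i \sqrt{805}$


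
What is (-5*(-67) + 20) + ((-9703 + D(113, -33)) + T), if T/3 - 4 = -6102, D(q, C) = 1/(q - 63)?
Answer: -1382099/50 ≈ -27642.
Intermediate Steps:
D(q, C) = 1/(-63 + q)
T = -18294 (T = 12 + 3*(-6102) = 12 - 18306 = -18294)
(-5*(-67) + 20) + ((-9703 + D(113, -33)) + T) = (-5*(-67) + 20) + ((-9703 + 1/(-63 + 113)) - 18294) = (335 + 20) + ((-9703 + 1/50) - 18294) = 355 + ((-9703 + 1/50) - 18294) = 355 + (-485149/50 - 18294) = 355 - 1399849/50 = -1382099/50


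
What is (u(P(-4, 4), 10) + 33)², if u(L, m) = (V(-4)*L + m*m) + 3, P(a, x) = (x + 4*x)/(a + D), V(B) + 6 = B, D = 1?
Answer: 369664/9 ≈ 41074.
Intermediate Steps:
V(B) = -6 + B
P(a, x) = 5*x/(1 + a) (P(a, x) = (x + 4*x)/(a + 1) = (5*x)/(1 + a) = 5*x/(1 + a))
u(L, m) = 3 + m² - 10*L (u(L, m) = ((-6 - 4)*L + m*m) + 3 = (-10*L + m²) + 3 = (m² - 10*L) + 3 = 3 + m² - 10*L)
(u(P(-4, 4), 10) + 33)² = ((3 + 10² - 50*4/(1 - 4)) + 33)² = ((3 + 100 - 50*4/(-3)) + 33)² = ((3 + 100 - 50*4*(-1)/3) + 33)² = ((3 + 100 - 10*(-20/3)) + 33)² = ((3 + 100 + 200/3) + 33)² = (509/3 + 33)² = (608/3)² = 369664/9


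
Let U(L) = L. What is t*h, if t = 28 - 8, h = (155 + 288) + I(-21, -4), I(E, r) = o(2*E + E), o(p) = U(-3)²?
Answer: 9040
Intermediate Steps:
o(p) = 9 (o(p) = (-3)² = 9)
I(E, r) = 9
h = 452 (h = (155 + 288) + 9 = 443 + 9 = 452)
t = 20
t*h = 20*452 = 9040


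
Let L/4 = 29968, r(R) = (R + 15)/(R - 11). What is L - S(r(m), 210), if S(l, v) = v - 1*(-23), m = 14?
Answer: 119639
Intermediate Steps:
r(R) = (15 + R)/(-11 + R)
S(l, v) = 23 + v (S(l, v) = v + 23 = 23 + v)
L = 119872 (L = 4*29968 = 119872)
L - S(r(m), 210) = 119872 - (23 + 210) = 119872 - 1*233 = 119872 - 233 = 119639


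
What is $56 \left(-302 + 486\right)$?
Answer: $10304$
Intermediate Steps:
$56 \left(-302 + 486\right) = 56 \cdot 184 = 10304$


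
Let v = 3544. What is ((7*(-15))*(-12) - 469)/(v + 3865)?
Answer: 791/7409 ≈ 0.10676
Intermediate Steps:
((7*(-15))*(-12) - 469)/(v + 3865) = ((7*(-15))*(-12) - 469)/(3544 + 3865) = (-105*(-12) - 469)/7409 = (1260 - 469)*(1/7409) = 791*(1/7409) = 791/7409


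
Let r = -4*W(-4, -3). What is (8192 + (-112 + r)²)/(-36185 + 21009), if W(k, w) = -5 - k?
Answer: -2482/1897 ≈ -1.3084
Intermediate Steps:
r = 4 (r = -4*(-5 - 1*(-4)) = -4*(-5 + 4) = -4*(-1) = 4)
(8192 + (-112 + r)²)/(-36185 + 21009) = (8192 + (-112 + 4)²)/(-36185 + 21009) = (8192 + (-108)²)/(-15176) = (8192 + 11664)*(-1/15176) = 19856*(-1/15176) = -2482/1897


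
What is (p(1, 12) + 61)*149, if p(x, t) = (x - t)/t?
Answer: 107429/12 ≈ 8952.4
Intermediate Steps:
p(x, t) = (x - t)/t
(p(1, 12) + 61)*149 = ((1 - 1*12)/12 + 61)*149 = ((1 - 12)/12 + 61)*149 = ((1/12)*(-11) + 61)*149 = (-11/12 + 61)*149 = (721/12)*149 = 107429/12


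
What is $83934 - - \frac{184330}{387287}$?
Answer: $\frac{32506731388}{387287} \approx 83935.0$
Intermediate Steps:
$83934 - - \frac{184330}{387287} = 83934 + \frac{184330}{387287} = \frac{32506731388}{387287}$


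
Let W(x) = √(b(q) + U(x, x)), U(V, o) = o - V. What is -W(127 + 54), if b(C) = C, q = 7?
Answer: -√7 ≈ -2.6458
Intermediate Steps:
W(x) = √7 (W(x) = √(7 + (x - x)) = √(7 + 0) = √7)
-W(127 + 54) = -√7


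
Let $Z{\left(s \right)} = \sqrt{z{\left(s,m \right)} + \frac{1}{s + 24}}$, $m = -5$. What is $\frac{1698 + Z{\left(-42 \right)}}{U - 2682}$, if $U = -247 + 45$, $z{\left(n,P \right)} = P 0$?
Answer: $- \frac{849}{1442} - \frac{i \sqrt{2}}{17304} \approx -0.58877 - 8.1728 \cdot 10^{-5} i$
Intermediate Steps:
$z{\left(n,P \right)} = 0$
$Z{\left(s \right)} = \sqrt{\frac{1}{24 + s}}$ ($Z{\left(s \right)} = \sqrt{0 + \frac{1}{s + 24}} = \sqrt{0 + \frac{1}{24 + s}} = \sqrt{\frac{1}{24 + s}}$)
$U = -202$
$\frac{1698 + Z{\left(-42 \right)}}{U - 2682} = \frac{1698 + \sqrt{\frac{1}{24 - 42}}}{-202 - 2682} = \frac{1698 + \sqrt{\frac{1}{-18}}}{-2884} = \left(1698 + \sqrt{- \frac{1}{18}}\right) \left(- \frac{1}{2884}\right) = \left(1698 + \frac{i \sqrt{2}}{6}\right) \left(- \frac{1}{2884}\right) = - \frac{849}{1442} - \frac{i \sqrt{2}}{17304}$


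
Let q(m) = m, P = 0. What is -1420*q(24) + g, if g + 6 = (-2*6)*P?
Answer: -34086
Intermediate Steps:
g = -6 (g = -6 - 2*6*0 = -6 - 12*0 = -6 + 0 = -6)
-1420*q(24) + g = -1420*24 - 6 = -34080 - 6 = -34086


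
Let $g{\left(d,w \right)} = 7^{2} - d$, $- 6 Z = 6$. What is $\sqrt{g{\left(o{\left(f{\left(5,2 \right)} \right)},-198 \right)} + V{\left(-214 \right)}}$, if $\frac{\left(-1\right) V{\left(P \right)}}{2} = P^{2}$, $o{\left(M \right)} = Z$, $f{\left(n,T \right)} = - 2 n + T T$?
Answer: $i \sqrt{91542} \approx 302.56 i$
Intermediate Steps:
$Z = -1$ ($Z = \left(- \frac{1}{6}\right) 6 = -1$)
$f{\left(n,T \right)} = T^{2} - 2 n$ ($f{\left(n,T \right)} = - 2 n + T^{2} = T^{2} - 2 n$)
$o{\left(M \right)} = -1$
$g{\left(d,w \right)} = 49 - d$
$V{\left(P \right)} = - 2 P^{2}$
$\sqrt{g{\left(o{\left(f{\left(5,2 \right)} \right)},-198 \right)} + V{\left(-214 \right)}} = \sqrt{\left(49 - -1\right) - 2 \left(-214\right)^{2}} = \sqrt{\left(49 + 1\right) - 91592} = \sqrt{50 - 91592} = \sqrt{-91542} = i \sqrt{91542}$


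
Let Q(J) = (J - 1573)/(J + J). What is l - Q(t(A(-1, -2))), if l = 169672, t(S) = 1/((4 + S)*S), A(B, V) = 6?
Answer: 433723/2 ≈ 2.1686e+5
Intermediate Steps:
t(S) = 1/(S*(4 + S))
Q(J) = (-1573 + J)/(2*J) (Q(J) = (-1573 + J)/((2*J)) = (-1573 + J)*(1/(2*J)) = (-1573 + J)/(2*J))
l - Q(t(A(-1, -2))) = 169672 - (-1573 + 1/(6*(4 + 6)))/(2*(1/(6*(4 + 6)))) = 169672 - (-1573 + (⅙)/10)/(2*((⅙)/10)) = 169672 - (-1573 + (⅙)*(⅒))/(2*((⅙)*(⅒))) = 169672 - (-1573 + 1/60)/(2*1/60) = 169672 - 60*(-94379)/(2*60) = 169672 - 1*(-94379/2) = 169672 + 94379/2 = 433723/2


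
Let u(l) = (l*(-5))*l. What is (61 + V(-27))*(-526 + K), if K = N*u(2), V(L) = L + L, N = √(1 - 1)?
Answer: -3682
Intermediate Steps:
u(l) = -5*l² (u(l) = (-5*l)*l = -5*l²)
N = 0 (N = √0 = 0)
V(L) = 2*L
K = 0 (K = 0*(-5*2²) = 0*(-5*4) = 0*(-20) = 0)
(61 + V(-27))*(-526 + K) = (61 + 2*(-27))*(-526 + 0) = (61 - 54)*(-526) = 7*(-526) = -3682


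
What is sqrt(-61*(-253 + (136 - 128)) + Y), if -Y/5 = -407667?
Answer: 4*sqrt(128330) ≈ 1432.9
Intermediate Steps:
Y = 2038335 (Y = -5*(-407667) = 2038335)
sqrt(-61*(-253 + (136 - 128)) + Y) = sqrt(-61*(-253 + (136 - 128)) + 2038335) = sqrt(-61*(-253 + 8) + 2038335) = sqrt(-61*(-245) + 2038335) = sqrt(14945 + 2038335) = sqrt(2053280) = 4*sqrt(128330)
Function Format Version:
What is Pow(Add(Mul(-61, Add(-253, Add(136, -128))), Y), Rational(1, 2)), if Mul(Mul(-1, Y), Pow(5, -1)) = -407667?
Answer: Mul(4, Pow(128330, Rational(1, 2))) ≈ 1432.9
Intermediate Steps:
Y = 2038335 (Y = Mul(-5, -407667) = 2038335)
Pow(Add(Mul(-61, Add(-253, Add(136, -128))), Y), Rational(1, 2)) = Pow(Add(Mul(-61, Add(-253, Add(136, -128))), 2038335), Rational(1, 2)) = Pow(Add(Mul(-61, Add(-253, 8)), 2038335), Rational(1, 2)) = Pow(Add(Mul(-61, -245), 2038335), Rational(1, 2)) = Pow(Add(14945, 2038335), Rational(1, 2)) = Pow(2053280, Rational(1, 2)) = Mul(4, Pow(128330, Rational(1, 2)))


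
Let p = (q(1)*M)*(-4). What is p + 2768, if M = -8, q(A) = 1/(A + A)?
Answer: 2784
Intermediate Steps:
q(A) = 1/(2*A)
p = 16 (p = (((½)/1)*(-8))*(-4) = (((½)*1)*(-8))*(-4) = ((½)*(-8))*(-4) = -4*(-4) = 16)
p + 2768 = 16 + 2768 = 2784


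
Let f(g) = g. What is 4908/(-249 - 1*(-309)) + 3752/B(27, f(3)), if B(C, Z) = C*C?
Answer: 316921/3645 ≈ 86.947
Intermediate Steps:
B(C, Z) = C**2
4908/(-249 - 1*(-309)) + 3752/B(27, f(3)) = 4908/(-249 - 1*(-309)) + 3752/(27**2) = 4908/(-249 + 309) + 3752/729 = 4908/60 + 3752*(1/729) = 4908*(1/60) + 3752/729 = 409/5 + 3752/729 = 316921/3645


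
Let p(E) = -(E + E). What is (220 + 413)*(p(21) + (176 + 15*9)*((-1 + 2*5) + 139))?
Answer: 29109138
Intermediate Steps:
p(E) = -2*E
(220 + 413)*(p(21) + (176 + 15*9)*((-1 + 2*5) + 139)) = (220 + 413)*(-2*21 + (176 + 15*9)*((-1 + 2*5) + 139)) = 633*(-42 + (176 + 135)*((-1 + 10) + 139)) = 633*(-42 + 311*(9 + 139)) = 633*(-42 + 311*148) = 633*(-42 + 46028) = 633*45986 = 29109138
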